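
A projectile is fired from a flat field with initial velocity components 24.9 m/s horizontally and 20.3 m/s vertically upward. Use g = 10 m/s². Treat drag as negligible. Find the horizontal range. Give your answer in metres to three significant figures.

Flight time T = 2 v_y0 / g = 4.060 s.
Horizontal distance R = vₓ T = 24.90 × 4.060 = 101.1 m.

101 m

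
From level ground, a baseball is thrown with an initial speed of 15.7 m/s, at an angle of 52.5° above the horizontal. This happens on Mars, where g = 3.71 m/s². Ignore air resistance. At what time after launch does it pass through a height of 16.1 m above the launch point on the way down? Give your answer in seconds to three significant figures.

4.97 s

Horizontal component vₓ = 15.70 cos 52.5° = 9.558 m/s; vertical v_y0 = 15.70 sin 52.5° = 12.46 m/s.
Require v_y0 t − ½ g t² = 16.1, i.e. 1.855 t² − 12.46 t + 16.1 = 0.
Quadratic formula: t = (12.46 ± √35.681) / 3.71 = (12.46 ± 5.973) / 3.71 → t = 1.747 s or 4.967 s.
The descending-branch root is 4.967 s.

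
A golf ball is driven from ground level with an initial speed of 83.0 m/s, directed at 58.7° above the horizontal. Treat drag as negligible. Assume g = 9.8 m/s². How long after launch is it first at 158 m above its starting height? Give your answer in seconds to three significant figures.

2.75 s

Resolve: vₓ = 83.00 cos 58.7° = 43.12 m/s and v_y0 = 83.00 sin 58.7° = 70.92 m/s.
Require v_y0 t − ½ g t² = 158, i.e. 4.900 t² − 70.92 t + 158 = 0.
Quadratic formula: t = (70.92 ± √1932.9) / 9.80 = (70.92 ± 43.96) / 9.80 → t = 2.751 s or 11.72 s.
The first (ascending) time is 2.751 s.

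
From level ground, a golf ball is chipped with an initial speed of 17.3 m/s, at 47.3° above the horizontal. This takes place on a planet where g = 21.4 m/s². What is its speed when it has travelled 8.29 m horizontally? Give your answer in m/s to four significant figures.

Resolve: vₓ = 17.30 cos 47.3° = 11.73 m/s and v_y0 = 17.30 sin 47.3° = 12.71 m/s.
Time to reach x = 8.29 m: t = x/vₓ = 8.29/11.73 = 0.7066 s.
Vertical velocity there: v_y = v_y0 − g t = 12.71 − 21.4 × 0.7066 = −2.407 m/s.
Speed: √(vₓ² + v_y²) = √(11.73² + 2.407²) = 11.98 m/s.

11.98 m/s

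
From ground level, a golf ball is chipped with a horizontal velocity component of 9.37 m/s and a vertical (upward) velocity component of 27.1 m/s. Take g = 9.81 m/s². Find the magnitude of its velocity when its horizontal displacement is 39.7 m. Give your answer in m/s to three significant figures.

x = vₓ t ⇒ t = 39.7/9.370 = 4.237 s.
Vertical velocity there: v_y = v_y0 − g t = 27.10 − 9.81 × 4.237 = −14.46 m/s.
Speed: √(vₓ² + v_y²) = √(9.370² + 14.46²) = 17.23 m/s.

17.2 m/s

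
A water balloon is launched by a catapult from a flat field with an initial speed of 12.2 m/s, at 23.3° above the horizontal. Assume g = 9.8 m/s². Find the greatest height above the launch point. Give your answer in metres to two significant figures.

vₓ = 12.20 cos 23.3° = 11.21 m/s; v_y0 = 12.20 sin 23.3° = 4.826 m/s.
Maximum height: H = v_y0² / (2g) = 4.826² / (2 × 9.80) = 1.188 m.

1.2 m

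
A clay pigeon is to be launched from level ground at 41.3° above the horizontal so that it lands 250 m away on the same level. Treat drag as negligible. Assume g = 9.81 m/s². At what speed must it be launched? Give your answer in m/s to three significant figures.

Level-ground range: R = v₀² sin(2θ)/g, so v₀ = √(gR / sin 2θ).
v₀ = √(9.81 × 250 / sin 82.60°) = √(2452 / 0.9917) = √2473.1 = 49.73 m/s.

49.7 m/s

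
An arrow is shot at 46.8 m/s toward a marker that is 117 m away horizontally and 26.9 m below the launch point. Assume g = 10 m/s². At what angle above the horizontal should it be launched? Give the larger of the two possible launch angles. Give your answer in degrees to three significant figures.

74.9°

Trajectory: y = x tanθ − g x² (1 + tan²θ)/(2v₀²). With x = 117, y = −26.9, v₀ = 46.8, g = 10.0:
31.25 tan²θ − 117 tanθ + (4.350) = 0.
tanθ = [117 ± √(117² − 4 × 31.25 × (4.350))] / (2 × 31.25) = (117 ± 114.7) / 62.50, giving tanθ = 0.03756 or 3.706.
θ = 2.151° or 74.90°; the larger is 74.90°.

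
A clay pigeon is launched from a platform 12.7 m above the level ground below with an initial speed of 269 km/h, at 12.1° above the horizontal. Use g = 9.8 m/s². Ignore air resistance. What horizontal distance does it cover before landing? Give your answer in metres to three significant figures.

283 m

Convert: 269 km/h = 269/3.6 = 74.72 m/s.
Resolve: vₓ = 74.72 cos 12.1° = 73.06 m/s and v_y0 = 74.72 sin 12.1° = 15.66 m/s.
With up positive and y = 0 at the ground: y(t) = 12.7 + (15.66) t − 4.900 t². Setting y = 0 and taking the positive root: t = [15.66 + √(15.66² + 2·9.80·12.7)] / 9.80 = (15.66 + 22.23) / 9.80 = 3.867 s.
Horizontal distance: R = vₓ t = 73.06 × 3.867 = 282.5 m.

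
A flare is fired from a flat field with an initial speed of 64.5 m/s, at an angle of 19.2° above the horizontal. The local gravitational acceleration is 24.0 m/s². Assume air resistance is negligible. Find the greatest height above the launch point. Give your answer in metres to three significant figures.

9.37 m

Resolve: vₓ = 64.50 cos 19.2° = 60.91 m/s and v_y0 = 64.50 sin 19.2° = 21.21 m/s.
Peak height H = v_y0² / (2g) = 449.94 / 48.00 = 9.374 m.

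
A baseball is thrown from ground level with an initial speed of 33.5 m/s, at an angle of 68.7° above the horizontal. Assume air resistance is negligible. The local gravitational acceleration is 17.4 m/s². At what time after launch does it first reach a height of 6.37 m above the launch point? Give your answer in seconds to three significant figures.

vₓ = 33.50 cos 68.7° = 12.17 m/s; v_y0 = 33.50 sin 68.7° = 31.21 m/s.
Set y = v_y0 t − ½ g t² = 6.37: 8.700 t² − 31.21 t + 6.37 = 0.
Quadratic formula: t = (31.21 ± √752.49) / 17.4 = (31.21 ± 27.43) / 17.4 → t = 0.2172 s or 3.370 s.
The first (ascending) time is 0.2172 s.

0.217 s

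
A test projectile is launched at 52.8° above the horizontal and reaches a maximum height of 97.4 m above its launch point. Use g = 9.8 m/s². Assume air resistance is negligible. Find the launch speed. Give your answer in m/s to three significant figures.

At the peak v_y = 0, so v_y0 = √(2gH) = √(2 × 9.80 × 97.4) = 43.69 m/s.
v_y0 = v₀ sin θ ⇒ v₀ = 43.69 / sin 52.8° = 54.85 m/s.

54.9 m/s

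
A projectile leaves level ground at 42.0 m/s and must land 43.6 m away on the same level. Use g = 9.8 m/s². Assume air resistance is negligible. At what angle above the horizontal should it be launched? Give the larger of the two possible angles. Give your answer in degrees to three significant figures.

83.0°

R = v₀² sin 2θ / g gives sin 2θ = gR/v₀² = 9.80·43.6/42.0² = 0.2422.
2θ = 14.02° or 180° − 14.02° = 166.0°, so θ = 7.009° or 82.99°.
The larger angle is 82.99°.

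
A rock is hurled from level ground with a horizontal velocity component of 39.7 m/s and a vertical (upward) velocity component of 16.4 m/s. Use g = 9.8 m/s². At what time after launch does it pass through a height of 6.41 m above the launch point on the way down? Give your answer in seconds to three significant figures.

Height y(t) = 16.40 t − 4.900 t² = 6.41 gives 4.900 t² − 16.40 t + 6.41 = 0.
Quadratic formula: t = (16.40 ± √143.32) / 9.80 = (16.40 ± 11.97) / 9.80 → t = 0.4519 s or 2.895 s.
The descending-branch root is 2.895 s.

2.90 s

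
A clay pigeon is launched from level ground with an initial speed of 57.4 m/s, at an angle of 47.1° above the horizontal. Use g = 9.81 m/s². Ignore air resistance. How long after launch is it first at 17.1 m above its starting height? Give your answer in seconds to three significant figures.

0.428 s

Components: vₓ = 57.40 cos 47.1° = 39.07 m/s, v_y0 = 57.40 sin 47.1° = 42.05 m/s.
Require v_y0 t − ½ g t² = 17.1, i.e. 4.905 t² − 42.05 t + 17.1 = 0.
t = [42.05 ± √(42.05² − 2·9.81·17.1)] / 9.81 = (42.05 ± 37.85) / 9.81, so t = 0.4281 s or t = 8.144 s.
The first (ascending) time is 0.4281 s.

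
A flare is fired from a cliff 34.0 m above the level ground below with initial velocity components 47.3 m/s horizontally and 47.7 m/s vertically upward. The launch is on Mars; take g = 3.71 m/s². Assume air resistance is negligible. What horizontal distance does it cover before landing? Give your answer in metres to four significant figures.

The projectile lands when y = 34.0 + (47.70) t − ½·3.71·t² = 0. Positive root: t = (47.70 + √(47.70² + 2·3.71·34.0)) / 3.71 = (47.70 + 50.27) / 3.71 = 26.41 s.
Horizontal distance: R = vₓ t = 47.30 × 26.41 = 1249 m.

1249 m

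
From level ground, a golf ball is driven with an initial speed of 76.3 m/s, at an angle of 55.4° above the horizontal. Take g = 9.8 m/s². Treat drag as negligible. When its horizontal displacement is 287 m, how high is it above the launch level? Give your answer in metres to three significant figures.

201 m

Resolve: vₓ = 76.30 cos 55.4° = 43.33 m/s and v_y0 = 76.30 sin 55.4° = 62.81 m/s.
Time to reach x = 287 m: t = x/vₓ = 287/43.33 = 6.624 s.
Height: y = v_y0 t − ½ g t² = 62.81 × 6.624 − 4.900 × 6.624² = 416.0 − 215.0 = 201.0 m.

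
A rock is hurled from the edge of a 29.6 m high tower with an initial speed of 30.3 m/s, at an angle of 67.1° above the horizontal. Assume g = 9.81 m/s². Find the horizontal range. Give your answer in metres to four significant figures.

vₓ = 30.30 cos 67.1° = 11.79 m/s; v_y0 = 30.30 sin 67.1° = 27.91 m/s.
With up positive and y = 0 at the ground: y(t) = 29.6 + (27.91) t − 4.905 t². Setting y = 0 and taking the positive root: t = [27.91 + √(27.91² + 2·9.81·29.6)] / 9.81 = (27.91 + 36.88) / 9.81 = 6.604 s.
Horizontal distance: R = vₓ t = 11.79 × 6.604 = 77.87 m.

77.87 m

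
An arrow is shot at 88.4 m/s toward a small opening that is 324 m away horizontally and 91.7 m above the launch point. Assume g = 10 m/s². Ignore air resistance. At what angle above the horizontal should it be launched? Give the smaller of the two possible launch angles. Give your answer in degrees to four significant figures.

Trajectory: y = x tanθ − g x² (1 + tan²θ)/(2v₀²). With x = 324, y = 91.7, v₀ = 88.4, g = 10.0:
67.17 tan²θ − 324 tanθ + (158.9) = 0.
tanθ = [324 ± √(324² − 4 × 67.17 × (158.9))] / (2 × 67.17) = (324 ± 249.6) / 134.3, giving tanθ = 0.5539 or 4.270.
θ = 28.98° or 76.82°; the smaller is 28.98°.

28.98°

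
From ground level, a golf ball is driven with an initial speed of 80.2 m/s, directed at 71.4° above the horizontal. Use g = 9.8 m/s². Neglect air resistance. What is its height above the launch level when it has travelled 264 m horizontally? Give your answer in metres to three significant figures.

Horizontal component vₓ = 80.20 cos 71.4° = 25.58 m/s; vertical v_y0 = 80.20 sin 71.4° = 76.01 m/s.
Time to reach x = 264 m: t = x/vₓ = 264/25.58 = 10.32 s.
Height: y = v_y0 t − ½ g t² = 76.01 × 10.32 − 4.900 × 10.32² = 784.5 − 521.9 = 262.6 m.

263 m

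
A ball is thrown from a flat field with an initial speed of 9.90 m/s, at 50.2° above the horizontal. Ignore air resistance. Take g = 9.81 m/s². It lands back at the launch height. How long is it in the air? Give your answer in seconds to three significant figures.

1.55 s

Horizontal component vₓ = 9.900 cos 50.2° = 6.337 m/s; vertical v_y0 = 9.900 sin 50.2° = 7.606 m/s.
Time of flight on level ground: T = 2 v_y0 / g = 2 × 7.606 / 9.81 = 1.551 s.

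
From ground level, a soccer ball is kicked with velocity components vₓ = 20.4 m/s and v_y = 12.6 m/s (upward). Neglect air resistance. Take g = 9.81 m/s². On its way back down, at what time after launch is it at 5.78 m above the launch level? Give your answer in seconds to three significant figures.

Require v_y0 t − ½ g t² = 5.78, i.e. 4.905 t² − 12.60 t + 5.78 = 0.
t = [12.60 ± √(12.60² − 2·9.81·5.78)] / 9.81 = (12.60 ± 6.735) / 9.81, so t = 0.5979 s or t = 1.971 s.
The descending-branch root is 1.971 s.

1.97 s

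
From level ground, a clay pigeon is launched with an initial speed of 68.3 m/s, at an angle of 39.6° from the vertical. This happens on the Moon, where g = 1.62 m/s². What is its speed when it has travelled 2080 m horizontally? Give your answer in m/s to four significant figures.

Horizontal component vₓ = 68.30 sin 39.6° = 43.54 m/s; vertical v_y0 = 68.30 cos 39.6° = 52.63 m/s.
At x = 2080 m, t = x/vₓ = 2080/43.54 = 47.78 s.
Vertical velocity there: v_y = v_y0 − g t = 52.63 − 1.62 × 47.78 = −24.77 m/s.
Speed: √(vₓ² + v_y²) = √(43.54² + 24.77²) = 50.09 m/s.

50.09 m/s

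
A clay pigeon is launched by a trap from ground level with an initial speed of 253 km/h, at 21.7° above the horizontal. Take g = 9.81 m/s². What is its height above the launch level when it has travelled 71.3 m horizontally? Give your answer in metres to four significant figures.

Convert: 253 km/h = 253/3.6 = 70.28 m/s.
Horizontal component vₓ = 70.28 cos 21.7° = 65.30 m/s; vertical v_y0 = 70.28 sin 21.7° = 25.98 m/s.
At x = 71.3 m, t = x/vₓ = 71.3/65.30 = 1.092 s.
Height: y = v_y0 t − ½ g t² = 25.98 × 1.092 − 4.905 × 1.092² = 28.37 − 5.848 = 22.53 m.

22.53 m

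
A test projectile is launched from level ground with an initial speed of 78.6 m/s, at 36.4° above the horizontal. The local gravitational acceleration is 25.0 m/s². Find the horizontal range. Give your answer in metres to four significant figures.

236.1 m

Components: vₓ = 78.60 cos 36.4° = 63.26 m/s, v_y0 = 78.60 sin 36.4° = 46.64 m/s.
Time aloft: T = 2 v_y0 / g = 2 × 46.64 / 25.0 = 3.731 s.
Horizontal distance R = vₓ T = 63.26 × 3.731 = 236.1 m.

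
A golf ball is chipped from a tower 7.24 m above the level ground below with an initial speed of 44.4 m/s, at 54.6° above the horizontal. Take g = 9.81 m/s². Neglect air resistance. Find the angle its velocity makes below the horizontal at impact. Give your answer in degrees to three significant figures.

56.0°

Horizontal component vₓ = 44.40 cos 54.6° = 25.72 m/s; vertical v_y0 = 44.40 sin 54.6° = 36.19 m/s.
Vertical motion (up positive, ground at y = 0): 4.905 t² − (36.19) t − 7.24 = 0, so t = (36.19 + √(36.19² + 2·9.81·7.24)) / 9.81 = (36.19 + 38.10) / 9.81 = 7.573 s.
At impact: v_y = v_y0 − g t = −38.10 m/s; vₓ = 25.72 m/s.
Angle below horizontal: arctan(|v_y|/vₓ) = arctan(38.10/25.72) = 55.98°.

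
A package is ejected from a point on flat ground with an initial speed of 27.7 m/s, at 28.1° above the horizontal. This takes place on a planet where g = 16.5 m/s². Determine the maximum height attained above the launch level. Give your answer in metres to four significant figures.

5.158 m

Resolve: vₓ = 27.70 cos 28.1° = 24.43 m/s and v_y0 = 27.70 sin 28.1° = 13.05 m/s.
Maximum height: H = v_y0² / (2g) = 13.05² / (2 × 16.5) = 5.158 m.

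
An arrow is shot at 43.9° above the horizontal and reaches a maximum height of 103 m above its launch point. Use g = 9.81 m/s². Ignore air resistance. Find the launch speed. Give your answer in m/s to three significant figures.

64.8 m/s

At the peak v_y = 0, so v_y0 = √(2gH) = √(2 × 9.81 × 103) = 44.95 m/s.
v_y0 = v₀ sin θ ⇒ v₀ = 44.95 / sin 43.9° = 64.83 m/s.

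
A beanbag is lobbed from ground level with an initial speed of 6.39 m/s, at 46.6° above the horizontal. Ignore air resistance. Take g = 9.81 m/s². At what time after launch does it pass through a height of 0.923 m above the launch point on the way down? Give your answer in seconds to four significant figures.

0.6625 s

Resolve: vₓ = 6.390 cos 46.6° = 4.390 m/s and v_y0 = 6.390 sin 46.6° = 4.643 m/s.
Height y(t) = 4.643 t − 4.905 t² = 0.923 gives 4.905 t² − 4.643 t + 0.923 = 0.
t = [4.643 ± √(4.643² − 2·9.81·0.923)] / 9.81 = (4.643 ± 1.856) / 9.81, so t = 0.2840 s or t = 0.6625 s.
The descending-branch root is 0.6625 s.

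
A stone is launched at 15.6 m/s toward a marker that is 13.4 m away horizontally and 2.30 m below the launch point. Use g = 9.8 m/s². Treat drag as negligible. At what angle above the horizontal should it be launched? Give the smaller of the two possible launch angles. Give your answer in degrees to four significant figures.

Trajectory: y = x tanθ − g x² (1 + tan²θ)/(2v₀²). With x = 13.4, y = −2.30, v₀ = 15.6, g = 9.80:
3.615 tan²θ − 13.4 tanθ + (1.315) = 0.
tanθ = [13.4 ± √(13.4² − 4 × 3.615 × (1.315))] / (2 × 3.615) = (13.4 ± 12.67) / 7.231, giving tanθ = 0.1009 or 3.605.
θ = 5.762° or 74.50°; the smaller is 5.762°.

5.762°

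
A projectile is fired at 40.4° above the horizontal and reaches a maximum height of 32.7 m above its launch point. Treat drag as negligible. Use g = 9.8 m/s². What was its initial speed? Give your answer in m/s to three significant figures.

39.1 m/s

At the peak v_y = 0, so v_y0 = √(2gH) = √(2 × 9.80 × 32.7) = 25.32 m/s.
v_y0 = v₀ sin θ ⇒ v₀ = 25.32 / sin 40.4° = 39.06 m/s.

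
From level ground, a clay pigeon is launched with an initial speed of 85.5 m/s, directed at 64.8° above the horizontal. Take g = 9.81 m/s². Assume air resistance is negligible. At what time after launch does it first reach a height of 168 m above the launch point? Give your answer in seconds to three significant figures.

Horizontal component vₓ = 85.50 cos 64.8° = 36.40 m/s; vertical v_y0 = 85.50 sin 64.8° = 77.36 m/s.
Height y(t) = 77.36 t − 4.905 t² = 168 gives 4.905 t² − 77.36 t + 168 = 0.
t = [77.36 ± √(77.36² − 2·9.81·168)] / 9.81 = (77.36 ± 51.85) / 9.81, so t = 2.600 s or t = 13.17 s.
The first (ascending) time is 2.600 s.

2.60 s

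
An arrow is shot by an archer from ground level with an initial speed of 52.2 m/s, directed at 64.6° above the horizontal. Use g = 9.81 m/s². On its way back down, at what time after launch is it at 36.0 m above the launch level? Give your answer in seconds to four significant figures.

Components: vₓ = 52.20 cos 64.6° = 22.39 m/s, v_y0 = 52.20 sin 64.6° = 47.15 m/s.
Require v_y0 t − ½ g t² = 36.0, i.e. 4.905 t² − 47.15 t + 36.0 = 0.
Quadratic formula: t = (47.15 ± √1517.2) / 9.81 = (47.15 ± 38.95) / 9.81 → t = 0.8362 s or 8.777 s.
The descending-branch root is 8.777 s.

8.777 s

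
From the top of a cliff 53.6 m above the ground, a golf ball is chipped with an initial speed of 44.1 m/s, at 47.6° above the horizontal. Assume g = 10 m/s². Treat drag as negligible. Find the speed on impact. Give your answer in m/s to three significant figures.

Components: vₓ = 44.10 cos 47.6° = 29.74 m/s, v_y0 = 44.10 sin 47.6° = 32.57 m/s.
With up positive and y = 0 at the ground: y(t) = 53.6 + (32.57) t − 5.000 t². Setting y = 0 and taking the positive root: t = [32.57 + √(32.57² + 2·10.0·53.6)] / 10.0 = (32.57 + 46.18) / 10.0 = 7.875 s.
Vertical velocity at impact: v_y = v_y0 − g t = 32.57 − 10.0 × 7.875 = −46.18 m/s.
Speed: |v| = √(vₓ² + v_y²) = √(29.74² + 46.18²) = 54.93 m/s.

54.9 m/s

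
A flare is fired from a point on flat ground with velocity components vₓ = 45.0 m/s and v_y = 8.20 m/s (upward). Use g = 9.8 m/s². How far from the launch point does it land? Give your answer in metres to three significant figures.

75.3 m

Time aloft: T = 2 v_y0 / g = 2 × 8.200 / 9.80 = 1.673 s.
Range: R = vₓ T = 45.00 × 1.673 = 75.31 m.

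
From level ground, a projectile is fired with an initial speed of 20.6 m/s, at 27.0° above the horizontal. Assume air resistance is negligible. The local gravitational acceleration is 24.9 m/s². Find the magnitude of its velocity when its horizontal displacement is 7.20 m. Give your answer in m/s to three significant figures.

18.4 m/s

Components: vₓ = 20.60 cos 27.0° = 18.35 m/s, v_y0 = 20.60 sin 27.0° = 9.352 m/s.
At x = 7.20 m, t = x/vₓ = 7.20/18.35 = 0.3923 s.
Vertical velocity there: v_y = v_y0 − g t = 9.352 − 24.9 × 0.3923 = −0.4153 m/s.
Speed: √(vₓ² + v_y²) = √(18.35² + 0.4153²) = 18.36 m/s.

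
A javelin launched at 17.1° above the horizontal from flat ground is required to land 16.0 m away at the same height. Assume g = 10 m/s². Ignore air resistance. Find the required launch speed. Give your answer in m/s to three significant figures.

Level-ground range: R = v₀² sin(2θ)/g, so v₀ = √(gR / sin 2θ).
v₀ = √(10.0 × 16.0 / sin 34.20°) = √(160.0 / 0.5621) = √284.66 = 16.87 m/s.

16.9 m/s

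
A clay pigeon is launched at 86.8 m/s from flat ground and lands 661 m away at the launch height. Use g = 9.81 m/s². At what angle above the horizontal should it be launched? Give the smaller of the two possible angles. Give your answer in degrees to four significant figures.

29.70°

Level-ground range R = v₀² sin(2θ)/g ⇒ sin(2θ) = gR/v₀² = 9.81 × 661 / 86.8² = 0.8607.
2θ = 59.39° or 180° − 59.39° = 120.6°, so θ = 29.70° or 60.30°.
The smaller angle is 29.70°.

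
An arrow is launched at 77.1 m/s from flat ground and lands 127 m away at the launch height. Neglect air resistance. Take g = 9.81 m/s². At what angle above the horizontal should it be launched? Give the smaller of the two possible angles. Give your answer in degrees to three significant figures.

6.05°

R = v₀² sin 2θ / g gives sin 2θ = gR/v₀² = 9.81·127/77.1² = 0.2096.
2θ = 12.10° or 180° − 12.10° = 167.9°, so θ = 6.049° or 83.95°.
The smaller angle is 6.049°.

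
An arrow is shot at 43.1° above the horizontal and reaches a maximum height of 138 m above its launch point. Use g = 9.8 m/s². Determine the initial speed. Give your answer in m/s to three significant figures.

76.1 m/s

At the peak v_y = 0, so v_y0 = √(2gH) = √(2 × 9.80 × 138) = 52.01 m/s.
v_y0 = v₀ sin θ ⇒ v₀ = 52.01 / sin 43.1° = 76.12 m/s.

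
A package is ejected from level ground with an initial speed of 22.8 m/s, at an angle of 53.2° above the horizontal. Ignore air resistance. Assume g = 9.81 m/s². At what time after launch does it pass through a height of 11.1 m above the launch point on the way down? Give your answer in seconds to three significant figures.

vₓ = 22.80 cos 53.2° = 13.66 m/s; v_y0 = 22.80 sin 53.2° = 18.26 m/s.
Set y = v_y0 t − ½ g t² = 11.1: 4.905 t² − 18.26 t + 11.1 = 0.
Quadratic formula: t = (18.26 ± √115.52) / 9.81 = (18.26 ± 10.75) / 9.81 → t = 0.7654 s or 2.957 s.
The descending-branch root is 2.957 s.

2.96 s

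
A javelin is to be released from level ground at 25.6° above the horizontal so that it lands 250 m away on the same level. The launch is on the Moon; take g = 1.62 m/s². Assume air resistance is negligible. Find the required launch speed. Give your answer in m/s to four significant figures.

22.80 m/s

Level-ground range: R = v₀² sin(2θ)/g, so v₀ = √(gR / sin 2θ).
v₀ = √(1.62 × 250 / sin 51.20°) = √(405.0 / 0.7793) = √519.67 = 22.80 m/s.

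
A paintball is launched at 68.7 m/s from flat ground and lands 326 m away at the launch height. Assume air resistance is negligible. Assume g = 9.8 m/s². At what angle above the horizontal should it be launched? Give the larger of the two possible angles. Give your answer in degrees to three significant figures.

Level-ground range R = v₀² sin(2θ)/g ⇒ sin(2θ) = gR/v₀² = 9.80 × 326 / 68.7² = 0.6769.
2θ = 42.60° or 180° − 42.60° = 137.4°, so θ = 21.30° or 68.70°.
The larger angle is 68.70°.

68.7°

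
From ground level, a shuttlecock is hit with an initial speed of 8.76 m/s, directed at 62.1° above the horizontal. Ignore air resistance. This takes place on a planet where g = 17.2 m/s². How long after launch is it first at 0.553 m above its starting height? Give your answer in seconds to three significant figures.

Components: vₓ = 8.760 cos 62.1° = 4.099 m/s, v_y0 = 8.760 sin 62.1° = 7.742 m/s.
Set y = v_y0 t − ½ g t² = 0.553: 8.600 t² − 7.742 t + 0.553 = 0.
Quadratic formula: t = (7.742 ± √40.912) / 17.2 = (7.742 ± 6.396) / 17.2 → t = 0.07823 s or 0.8220 s.
The first (ascending) time is 0.07823 s.

0.0782 s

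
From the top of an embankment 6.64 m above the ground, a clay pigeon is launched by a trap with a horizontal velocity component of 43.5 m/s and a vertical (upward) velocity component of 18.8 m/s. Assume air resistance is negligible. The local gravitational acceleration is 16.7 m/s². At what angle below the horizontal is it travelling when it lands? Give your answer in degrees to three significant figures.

28.9°

Vertical motion (up positive, ground at y = 0): 8.350 t² − (18.80) t − 6.64 = 0, so t = (18.80 + √(18.80² + 2·16.7·6.64)) / 16.7 = (18.80 + 23.98) / 16.7 = 2.562 s.
At impact: v_y = v_y0 − g t = −23.98 m/s; vₓ = 43.50 m/s.
Angle below horizontal: arctan(|v_y|/vₓ) = arctan(23.98/43.50) = 28.87°.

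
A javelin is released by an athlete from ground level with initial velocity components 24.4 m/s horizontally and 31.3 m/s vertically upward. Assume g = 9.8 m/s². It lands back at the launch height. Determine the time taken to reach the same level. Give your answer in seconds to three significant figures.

6.39 s

Time of flight on level ground: T = 2 v_y0 / g = 2 × 31.30 / 9.80 = 6.388 s.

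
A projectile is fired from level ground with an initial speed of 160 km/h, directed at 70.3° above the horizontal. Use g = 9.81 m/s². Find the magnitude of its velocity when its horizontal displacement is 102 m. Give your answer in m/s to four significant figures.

Convert: 160 km/h = 160/3.6 = 44.44 m/s.
Resolve: vₓ = 44.44 cos 70.3° = 14.98 m/s and v_y0 = 44.44 sin 70.3° = 41.84 m/s.
At x = 102 m, t = x/vₓ = 102/14.98 = 6.808 s.
Vertical velocity there: v_y = v_y0 − g t = 41.84 − 9.81 × 6.808 = −24.94 m/s.
Speed: √(vₓ² + v_y²) = √(14.98² + 24.94²) = 29.10 m/s.

29.10 m/s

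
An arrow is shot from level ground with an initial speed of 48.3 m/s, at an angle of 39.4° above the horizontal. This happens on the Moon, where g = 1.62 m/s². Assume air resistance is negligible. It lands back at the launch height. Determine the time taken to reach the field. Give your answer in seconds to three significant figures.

37.8 s

Components: vₓ = 48.30 cos 39.4° = 37.32 m/s, v_y0 = 48.30 sin 39.4° = 30.66 m/s.
Landing at launch height ⇒ T = 2 v_y0 / g = 2 × 30.66 / 1.62 = 37.85 s.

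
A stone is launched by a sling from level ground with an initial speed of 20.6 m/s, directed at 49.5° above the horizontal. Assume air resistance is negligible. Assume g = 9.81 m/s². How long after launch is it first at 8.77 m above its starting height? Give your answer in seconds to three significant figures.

Resolve: vₓ = 20.60 cos 49.5° = 13.38 m/s and v_y0 = 20.60 sin 49.5° = 15.66 m/s.
Require v_y0 t − ½ g t² = 8.77, i.e. 4.905 t² − 15.66 t + 8.77 = 0.
t = [15.66 ± √(15.66² − 2·9.81·8.77)] / 9.81 = (15.66 ± 8.562) / 9.81, so t = 0.7240 s or t = 2.470 s.
The first (ascending) time is 0.7240 s.

0.724 s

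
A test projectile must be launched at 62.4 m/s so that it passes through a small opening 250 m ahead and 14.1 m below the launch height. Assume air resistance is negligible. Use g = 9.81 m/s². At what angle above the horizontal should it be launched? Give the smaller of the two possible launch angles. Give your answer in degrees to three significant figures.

15.8°

Trajectory: y = x tanθ − g x² (1 + tan²θ)/(2v₀²). With x = 250, y = −14.1, v₀ = 62.4, g = 9.81:
78.73 tan²θ − 250 tanθ + (64.63) = 0.
tanθ = [250 ± √(250² − 4 × 78.73 × (64.63))] / (2 × 78.73) = (250 ± 205.3) / 157.5, giving tanθ = 0.2839 or 2.891.
θ = 15.85° or 70.92°; the smaller is 15.85°.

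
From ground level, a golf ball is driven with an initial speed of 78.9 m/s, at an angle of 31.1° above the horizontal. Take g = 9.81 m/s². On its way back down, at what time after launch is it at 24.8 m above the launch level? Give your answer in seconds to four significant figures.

7.648 s

vₓ = 78.90 cos 31.1° = 67.56 m/s; v_y0 = 78.90 sin 31.1° = 40.75 m/s.
Set y = v_y0 t − ½ g t² = 24.8: 4.905 t² − 40.75 t + 24.8 = 0.
t = [40.75 ± √(40.75² − 2·9.81·24.8)] / 9.81 = (40.75 ± 34.27) / 9.81, so t = 0.6611 s or t = 7.648 s.
The descending-branch root is 7.648 s.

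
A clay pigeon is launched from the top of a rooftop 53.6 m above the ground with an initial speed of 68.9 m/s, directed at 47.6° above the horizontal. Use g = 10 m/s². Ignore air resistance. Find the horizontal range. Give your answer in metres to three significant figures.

Horizontal component vₓ = 68.90 cos 47.6° = 46.46 m/s; vertical v_y0 = 68.90 sin 47.6° = 50.88 m/s.
The projectile lands when y = 53.6 + (50.88) t − ½·10.0·t² = 0. Positive root: t = (50.88 + √(50.88² + 2·10.0·53.6)) / 10.0 = (50.88 + 60.50) / 10.0 = 11.14 s.
Horizontal distance: R = vₓ t = 46.46 × 11.14 = 517.5 m.

517 m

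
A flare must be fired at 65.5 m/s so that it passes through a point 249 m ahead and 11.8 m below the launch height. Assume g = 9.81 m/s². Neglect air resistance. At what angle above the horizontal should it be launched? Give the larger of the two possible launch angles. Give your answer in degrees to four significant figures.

72.93°

Trajectory: y = x tanθ − g x² (1 + tan²θ)/(2v₀²). With x = 249, y = −11.8, v₀ = 65.5, g = 9.81:
70.89 tan²θ − 249 tanθ + (59.09) = 0.
tanθ = [249 ± √(249² − 4 × 70.89 × (59.09))] / (2 × 70.89) = (249 ± 212.7) / 141.8, giving tanθ = 0.2559 or 3.257.
θ = 14.36° or 72.93°; the larger is 72.93°.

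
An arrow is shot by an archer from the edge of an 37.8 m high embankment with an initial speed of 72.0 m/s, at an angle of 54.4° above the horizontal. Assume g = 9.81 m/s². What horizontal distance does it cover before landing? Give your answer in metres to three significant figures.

Horizontal component vₓ = 72.00 cos 54.4° = 41.91 m/s; vertical v_y0 = 72.00 sin 54.4° = 58.54 m/s.
The projectile lands when y = 37.8 + (58.54) t − ½·9.81·t² = 0. Positive root: t = (58.54 + √(58.54² + 2·9.81·37.8)) / 9.81 = (58.54 + 64.57) / 9.81 = 12.55 s.
Horizontal distance: R = vₓ t = 41.91 × 12.55 = 526.0 m.

526 m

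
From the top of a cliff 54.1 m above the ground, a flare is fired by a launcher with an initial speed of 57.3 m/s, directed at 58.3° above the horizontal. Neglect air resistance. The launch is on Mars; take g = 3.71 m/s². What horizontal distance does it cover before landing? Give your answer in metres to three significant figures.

823 m

Horizontal component vₓ = 57.30 cos 58.3° = 30.11 m/s; vertical v_y0 = 57.30 sin 58.3° = 48.75 m/s.
Vertical motion (up positive, ground at y = 0): 1.855 t² − (48.75) t − 54.1 = 0, so t = (48.75 + √(48.75² + 2·3.71·54.1)) / 3.71 = (48.75 + 52.71) / 3.71 = 27.35 s.
Horizontal distance: R = vₓ t = 30.11 × 27.35 = 823.4 m.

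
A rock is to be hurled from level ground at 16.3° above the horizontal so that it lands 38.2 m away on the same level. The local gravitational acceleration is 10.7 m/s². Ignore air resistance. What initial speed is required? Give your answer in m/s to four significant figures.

27.54 m/s

On level ground R = v₀² sin 2θ / g ⇒ v₀ = √(gR / sin 2θ).
v₀ = √(10.7 × 38.2 / sin 32.60°) = √(408.7 / 0.5388) = √758.65 = 27.54 m/s.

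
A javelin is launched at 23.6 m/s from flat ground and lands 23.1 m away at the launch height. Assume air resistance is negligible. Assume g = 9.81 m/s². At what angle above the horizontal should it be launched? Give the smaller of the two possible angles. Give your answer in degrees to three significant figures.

Level-ground range R = v₀² sin(2θ)/g ⇒ sin(2θ) = gR/v₀² = 9.81 × 23.1 / 23.6² = 0.4069.
2θ = 24.01° or 180° − 24.01° = 156.0°, so θ = 12.00° or 78.00°.
The smaller angle is 12.00°.

12.0°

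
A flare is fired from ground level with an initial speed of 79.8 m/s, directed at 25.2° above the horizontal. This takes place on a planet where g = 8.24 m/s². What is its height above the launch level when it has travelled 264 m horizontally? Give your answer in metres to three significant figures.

69.2 m

Components: vₓ = 79.80 cos 25.2° = 72.21 m/s, v_y0 = 79.80 sin 25.2° = 33.98 m/s.
At x = 264 m, t = x/vₓ = 264/72.21 = 3.656 s.
Height: y = v_y0 t − ½ g t² = 33.98 × 3.656 − 4.120 × 3.656² = 124.2 − 55.08 = 69.15 m.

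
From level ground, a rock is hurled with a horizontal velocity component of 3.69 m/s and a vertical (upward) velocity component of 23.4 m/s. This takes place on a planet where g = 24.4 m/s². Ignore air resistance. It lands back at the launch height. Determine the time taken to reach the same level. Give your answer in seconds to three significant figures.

1.92 s

It returns to y = 0 when t = 2 v_y0 / g = 2(23.40)/24.4 = 1.918 s.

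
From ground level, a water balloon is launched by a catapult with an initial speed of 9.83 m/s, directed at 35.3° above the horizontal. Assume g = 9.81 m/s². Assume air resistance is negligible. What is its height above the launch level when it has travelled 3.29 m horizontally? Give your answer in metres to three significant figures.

1.50 m

Horizontal component vₓ = 9.830 cos 35.3° = 8.023 m/s; vertical v_y0 = 9.830 sin 35.3° = 5.680 m/s.
x = vₓ t ⇒ t = 3.29/8.023 = 0.4101 s.
Height: y = v_y0 t − ½ g t² = 5.680 × 0.4101 − 4.905 × 0.4101² = 2.329 − 0.8249 = 1.505 m.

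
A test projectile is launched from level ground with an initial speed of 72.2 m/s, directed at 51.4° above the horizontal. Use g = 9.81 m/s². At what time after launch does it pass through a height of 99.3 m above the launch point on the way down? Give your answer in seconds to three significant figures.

9.34 s

Components: vₓ = 72.20 cos 51.4° = 45.04 m/s, v_y0 = 72.20 sin 51.4° = 56.43 m/s.
Require v_y0 t − ½ g t² = 99.3, i.e. 4.905 t² − 56.43 t + 99.3 = 0.
Quadratic formula: t = (56.43 ± √1235.6) / 9.81 = (56.43 ± 35.15) / 9.81 → t = 2.169 s or 9.335 s.
The descending-branch root is 9.335 s.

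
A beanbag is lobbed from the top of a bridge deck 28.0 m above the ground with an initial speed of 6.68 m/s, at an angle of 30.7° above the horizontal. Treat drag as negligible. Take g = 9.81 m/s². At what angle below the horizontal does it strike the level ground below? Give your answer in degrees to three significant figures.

76.4°

Resolve: vₓ = 6.680 cos 30.7° = 5.744 m/s and v_y0 = 6.680 sin 30.7° = 3.410 m/s.
With up positive and y = 0 at the ground: y(t) = 28.0 + (3.410) t − 4.905 t². Setting y = 0 and taking the positive root: t = [3.410 + √(3.410² + 2·9.81·28.0)] / 9.81 = (3.410 + 23.69) / 9.81 = 2.762 s.
At impact: v_y = v_y0 − g t = −23.69 m/s; vₓ = 5.744 m/s.
Angle below horizontal: arctan(|v_y|/vₓ) = arctan(23.69/5.744) = 76.37°.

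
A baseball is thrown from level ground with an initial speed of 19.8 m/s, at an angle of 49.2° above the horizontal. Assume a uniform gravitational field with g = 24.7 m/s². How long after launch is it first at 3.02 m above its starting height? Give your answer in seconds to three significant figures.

Horizontal component vₓ = 19.80 cos 49.2° = 12.94 m/s; vertical v_y0 = 19.80 sin 49.2° = 14.99 m/s.
Set y = v_y0 t − ½ g t² = 3.02: 12.35 t² − 14.99 t + 3.02 = 0.
Quadratic formula: t = (14.99 ± √75.467) / 24.7 = (14.99 ± 8.687) / 24.7 → t = 0.2551 s or 0.9585 s.
The first (ascending) time is 0.2551 s.

0.255 s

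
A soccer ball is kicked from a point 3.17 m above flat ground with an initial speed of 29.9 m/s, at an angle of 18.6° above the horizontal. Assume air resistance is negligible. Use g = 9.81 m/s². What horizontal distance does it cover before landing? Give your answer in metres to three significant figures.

63.3 m

vₓ = 29.90 cos 18.6° = 28.34 m/s; v_y0 = 29.90 sin 18.6° = 9.537 m/s.
The projectile lands when y = 3.17 + (9.537) t − ½·9.81·t² = 0. Positive root: t = (9.537 + √(9.537² + 2·9.81·3.17)) / 9.81 = (9.537 + 12.38) / 9.81 = 2.234 s.
Horizontal distance: R = vₓ t = 28.34 × 2.234 = 63.30 m.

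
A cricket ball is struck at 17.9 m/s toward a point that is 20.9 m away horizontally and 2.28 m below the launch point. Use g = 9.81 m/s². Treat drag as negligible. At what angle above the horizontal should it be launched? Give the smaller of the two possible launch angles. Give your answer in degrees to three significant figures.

12.8°

Trajectory: y = x tanθ − g x² (1 + tan²θ)/(2v₀²). With x = 20.9, y = −2.28, v₀ = 17.9, g = 9.81:
6.687 tan²θ − 20.9 tanθ + (4.407) = 0.
tanθ = [20.9 ± √(20.9² − 4 × 6.687 × (4.407))] / (2 × 6.687) = (20.9 ± 17.86) / 13.37, giving tanθ = 0.2274 or 2.898.
θ = 12.81° or 70.96°; the smaller is 12.81°.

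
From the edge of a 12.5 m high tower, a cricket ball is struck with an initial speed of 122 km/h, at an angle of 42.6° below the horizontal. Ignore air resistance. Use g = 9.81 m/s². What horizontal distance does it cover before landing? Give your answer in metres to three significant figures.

12.3 m

Convert: 122 km/h = 122/3.6 = 33.89 m/s.
Resolve: vₓ = 33.89 cos 42.6° = 24.95 m/s and v_y0 = −22.94 m/s (downward).
The projectile lands when y = 12.5 + (−22.94) t − ½·9.81·t² = 0. Positive root: t = (−22.94 + √(22.94² + 2·9.81·12.5)) / 9.81 = (−22.94 + 27.77) / 9.81 = 0.4930 s.
Horizontal distance: R = vₓ t = 24.95 × 0.4930 = 12.30 m.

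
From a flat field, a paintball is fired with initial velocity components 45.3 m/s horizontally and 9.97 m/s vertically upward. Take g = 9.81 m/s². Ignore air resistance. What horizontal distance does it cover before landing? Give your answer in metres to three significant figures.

92.1 m

Time aloft: T = 2 v_y0 / g = 2 × 9.970 / 9.81 = 2.033 s.
Horizontal distance R = vₓ T = 45.30 × 2.033 = 92.08 m.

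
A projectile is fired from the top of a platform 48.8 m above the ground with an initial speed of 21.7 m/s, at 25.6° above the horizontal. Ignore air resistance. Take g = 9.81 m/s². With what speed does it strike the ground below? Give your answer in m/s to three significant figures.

vₓ = 21.70 cos 25.6° = 19.57 m/s; v_y0 = 21.70 sin 25.6° = 9.376 m/s.
With up positive and y = 0 at the ground: y(t) = 48.8 + (9.376) t − 4.905 t². Setting y = 0 and taking the positive root: t = [9.376 + √(9.376² + 2·9.81·48.8)] / 9.81 = (9.376 + 32.33) / 9.81 = 4.252 s.
Vertical velocity at impact: v_y = v_y0 − g t = 9.376 − 9.81 × 4.252 = −32.33 m/s.
Speed: |v| = √(vₓ² + v_y²) = √(19.57² + 32.33²) = 37.79 m/s.

37.8 m/s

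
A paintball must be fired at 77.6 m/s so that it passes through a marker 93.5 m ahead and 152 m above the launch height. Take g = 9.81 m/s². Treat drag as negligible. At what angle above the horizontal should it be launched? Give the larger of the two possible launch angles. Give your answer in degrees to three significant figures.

Trajectory: y = x tanθ − g x² (1 + tan²θ)/(2v₀²). With x = 93.5, y = 152, v₀ = 77.6, g = 9.81:
7.121 tan²θ − 93.5 tanθ + (159.1) = 0.
tanθ = [93.5 ± √(93.5² − 4 × 7.121 × (159.1))] / (2 × 7.121) = (93.5 ± 64.88) / 14.24, giving tanθ = 2.009 or 11.12.
θ = 63.54° or 84.86°; the larger is 84.86°.

84.9°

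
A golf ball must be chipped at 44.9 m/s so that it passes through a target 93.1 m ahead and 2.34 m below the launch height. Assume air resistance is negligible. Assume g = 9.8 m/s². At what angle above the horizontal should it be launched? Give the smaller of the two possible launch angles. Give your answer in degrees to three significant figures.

11.9°

Trajectory: y = x tanθ − g x² (1 + tan²θ)/(2v₀²). With x = 93.1, y = −2.34, v₀ = 44.9, g = 9.80:
21.07 tan²θ − 93.1 tanθ + (18.73) = 0.
tanθ = [93.1 ± √(93.1² − 4 × 21.07 × (18.73))] / (2 × 21.07) = (93.1 ± 84.20) / 42.13, giving tanθ = 0.2112 or 4.208.
θ = 11.93° or 76.63°; the smaller is 11.93°.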